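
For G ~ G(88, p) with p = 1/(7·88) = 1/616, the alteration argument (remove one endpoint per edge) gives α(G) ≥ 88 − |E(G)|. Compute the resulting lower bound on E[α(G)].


E[|E(G)|] = C(88, 2)·p = 3828 · (1/616) = 87/14.
E[α(G)] ≥ n − E[|E(G)|] = 88 − 87/14 = 1145/14.
Numerically: ≈ 81.7857.
(This is only a lower bound; the true E[α(G)] may be larger.)

E[α(G)] ≥ 1145/14 ≈ 81.7857.


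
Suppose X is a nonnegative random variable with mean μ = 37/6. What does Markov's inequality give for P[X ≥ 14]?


μ = E[X] = 37/6, a = 14.
Markov: P[X ≥ 14] ≤ μ/a = (37/6)/14 = 37/84.
Numerically: ≈ 0.440476.
(Since a = 14 > μ = 6.166667, the bound 37/84 is < 1 and informative.)

P[X ≥ 14] ≤ 37/84 ≈ 0.440476.


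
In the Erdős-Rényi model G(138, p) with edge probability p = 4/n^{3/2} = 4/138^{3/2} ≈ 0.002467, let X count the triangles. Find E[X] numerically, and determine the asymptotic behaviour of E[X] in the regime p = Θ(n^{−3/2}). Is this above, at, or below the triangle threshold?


Number of potential triangles: C(138, 3) = 428536.
Each occurs with probability p³ ≈ (0.002467)³ ≈ 1.502187e-08.
By linearity: E[X] = C(138, 3)·p³ ≈ 428536 · 1.502187e-08 ≈ 0.0064.
Since α = 3/2 > 1, p = c/n^{3/2} = o(1/n) is below the triangle threshold p ~ 1/n. Asymptotically E[X] ~ (c³/6)·n^{3(1−α)} = (4³/6)·n^{-1.5} → 0, so by Markov's inequality G has no triangles w.h.p.

E[X] ≈ 0.0064; in regime p = Θ(1/n^{3/2}) E[X] tends to 0 (below the triangle threshold p ~ 1/n).


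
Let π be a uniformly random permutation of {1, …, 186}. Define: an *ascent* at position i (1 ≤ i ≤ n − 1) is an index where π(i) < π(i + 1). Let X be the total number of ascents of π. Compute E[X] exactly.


Write X = Σ X_I over i = 1, …, 185, with X_I the indicator of one ascent.
There are 185 indicators.
For each fixed i, the pair (π(i), π(i+1)) is a uniformly random ordered pair of distinct values from {1, …, 186}; by symmetry P[π(i) < π(i+1)] = 1/2.
By linearity: E[X] = 185 · (1/2) = (186 − 1) · (1/2) = 185/2 ≈ 92.5000.

E[X] = 185/2 = 92.5000.


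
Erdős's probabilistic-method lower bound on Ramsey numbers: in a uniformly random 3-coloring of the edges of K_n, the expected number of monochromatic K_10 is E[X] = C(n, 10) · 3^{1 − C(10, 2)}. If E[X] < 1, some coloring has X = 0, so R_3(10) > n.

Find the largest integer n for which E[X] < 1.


We need C(n, 10) · 3^{1 − 45} < 1, i.e. C(n, 10) < 3^{45 − 1} = 984770902183611232881.
Check values of n near the boundary:
  n = 572: C(572, 10) = 954640815642161682606; 954640815642161682606 < 984770902183611232881? YES
  n = 573: C(573, 10) = 971597135635805762226; 971597135635805762226 < 984770902183611232881? YES
  n = 574: C(574, 10) = 988824035203816502691; 988824035203816502691 < 984770902183611232881? NO
  n = 575: C(575, 10) = 1006325345561406175305; 1006325345561406175305 < 984770902183611232881? NO
The largest n with C(n, 10) < 984770902183611232881 is n = 573 (where E[X] = 35985079097622435638/36472996377170786403 ≈ 0.987). Hence R_3(10) > 573, i.e. R_3(10) ≥ 574.

Largest n = 573; hence R_3(10) > 573.


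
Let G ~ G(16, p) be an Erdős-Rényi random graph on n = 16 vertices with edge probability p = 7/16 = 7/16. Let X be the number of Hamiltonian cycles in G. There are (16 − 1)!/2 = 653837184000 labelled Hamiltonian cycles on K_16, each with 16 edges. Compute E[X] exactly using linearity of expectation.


K_16 has (16 − 1)!/2 = 653837184000 labelled Hamiltonian cycles.
For each such Hamiltonian cycle H, let X_H = 1 if all 16 edges of H are present in G. Then P[X_H = 1] = p^{16} = (7/16)^{16} = 33232930569601/18446744073709551616.
Summing the indicators: E[X] = Σ_H E[X_H] = 653837184000 · p^{16} = 653837184000 · 33232930569601/18446744073709551616 = 21219654042671322112875/18014398509481984.
Numerically: E[X] ≈ 1.1779e+06.

E[X] = 653837184000 · (7/16)^{16} = 21219654042671322112875/18014398509481984 ≈ 1.1779e+06.


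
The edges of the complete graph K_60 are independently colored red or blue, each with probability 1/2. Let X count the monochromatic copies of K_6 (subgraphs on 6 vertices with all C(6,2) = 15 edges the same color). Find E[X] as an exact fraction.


Let X = Σ_S X_S over the C(60, 6) = 50063860 subsets S of size 6, where X_S = 1 if the K_6 on S is monochromatic.
For a fixed S, the K_6 on S has C(6, 2) = 15 edges. P[all 15 edges red] = (1/2)^15, and likewise for blue, so P[monochromatic] = 2·(1/2)^15 = 2^{1 − 15} = 1/16384.
Summing: E[X] = C(60, 6) · 2^{1 − 15} = 50063860 · 1/16384 = 12515965/4096.
Numerically: E[X] ≈ 3055.656.

E[X] = C(60,6)·2^(1−C(6,2)) = 12515965/4096 ≈ 3055.656.


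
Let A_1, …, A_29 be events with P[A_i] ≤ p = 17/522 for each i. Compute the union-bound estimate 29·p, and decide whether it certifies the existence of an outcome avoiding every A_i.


Union bound: P[∪_{i=1}^{29} A_i] ≤ Σ_i P[A_i] ≤ 29·p = 29·(17/522) = 17/18.
Numerically: 17/18 ≈ 0.94444.
Is 17/18 < 1? YES.
Since P[∪ A_i] ≤ 17/18 < 1, the complement has P[∩ A_i^c] ≥ 1 − 17/18 = 1/18 > 0, so some outcome avoids every A_i.

29·p = 17/18 ≈ 0.94444; existence CERTIFIED by the union bound.


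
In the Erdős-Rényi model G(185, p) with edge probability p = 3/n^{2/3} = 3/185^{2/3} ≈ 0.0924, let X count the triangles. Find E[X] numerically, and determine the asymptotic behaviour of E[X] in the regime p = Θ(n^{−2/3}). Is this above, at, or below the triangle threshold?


Number of potential triangles: C(185, 3) = 1038220.
Each occurs with probability p³ ≈ (0.0924)³ ≈ 7.888970e-04.
By linearity: E[X] = C(185, 3)·p³ ≈ 1038220 · 7.888970e-04 ≈ 819.0486.
Since α = 2/3 < 1, p = c/n^{2/3} ≫ 1/n is above the triangle threshold p ~ 1/n. Asymptotically E[X] ~ (c³/6)·n^{3(1−α)} = (3³/6)·n^{1} → ∞; triangles are abundant w.h.p.

E[X] ≈ 819.0486; in regime p = Θ(1/n^{2/3}) E[X] diverges (above the triangle threshold p ~ 1/n).


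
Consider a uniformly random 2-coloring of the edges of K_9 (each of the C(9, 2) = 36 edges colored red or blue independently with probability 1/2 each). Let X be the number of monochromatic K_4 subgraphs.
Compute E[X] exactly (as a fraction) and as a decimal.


Let X = Σ_S X_S over the C(9, 4) = 126 subsets S of size 4, where X_S = 1 if the K_4 on S is monochromatic.
For a fixed S, the K_4 on S has C(4, 2) = 6 edges. P[all 6 edges red] = (1/2)^6, and likewise for blue, so P[monochromatic] = 2·(1/2)^6 = 2^{1 − 6} = 1/32.
By linearity of expectation: E[X] = C(9, 4) · 2^{1 − 6} = 126 · 1/32 = 63/16.
Numerically: E[X] ≈ 3.9375.

E[X] = C(9,4)·2^(1−C(4,2)) = 63/16 ≈ 3.9375.


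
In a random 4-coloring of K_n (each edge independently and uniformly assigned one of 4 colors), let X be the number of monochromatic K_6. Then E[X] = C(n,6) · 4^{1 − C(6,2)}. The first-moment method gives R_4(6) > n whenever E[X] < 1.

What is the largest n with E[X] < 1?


We need C(n, 6) · 4^{1 − 15} < 1, i.e. C(n, 6) < 4^{15 − 1} = 268435456.
Check values of n near the boundary:
  n = 76: C(76, 6) = 218618940; 218618940 < 268435456? YES
  n = 77: C(77, 6) = 237093780; 237093780 < 268435456? YES
  n = 78: C(78, 6) = 256851595; 256851595 < 268435456? YES
  n = 79: C(79, 6) = 277962685; 277962685 < 268435456? NO
  n = 80: C(80, 6) = 300500200; 300500200 < 268435456? NO
  n = 81: C(81, 6) = 324540216; 324540216 < 268435456? NO
The largest n with C(n, 6) < 268435456 is n = 78 (where E[X] = 256851595/268435456 ≈ 0.95685). Hence R_4(6) > 78, i.e. R_4(6) ≥ 79.

Largest n = 78; hence R_4(6) > 78.


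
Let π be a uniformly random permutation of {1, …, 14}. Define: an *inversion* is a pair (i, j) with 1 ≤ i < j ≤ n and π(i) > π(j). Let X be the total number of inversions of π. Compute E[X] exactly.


Write X = Σ X_I over the C(14, 2) = 91 pairs i < j, with X_I the indicator of one inversion.
There are 91 indicators.
For each fixed pair i < j, the values π(i) and π(j) are two distinct elements of {1, …, 14} in uniformly random order; by symmetry P[π(i) > π(j)] = 1/2.
By linearity: E[X] = 91 · (1/2) = C(14, 2) · (1/2) = 91/2 = 91/2 ≈ 45.500.

E[X] = 91/2 = 45.500.


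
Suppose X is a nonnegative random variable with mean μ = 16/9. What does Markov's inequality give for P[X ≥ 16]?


μ = E[X] = 16/9, a = 16.
Markov: P[X ≥ 16] ≤ μ/a = (16/9)/16 = 1/9.
Numerically: ≈ 0.111111.
(Since a = 16 > μ = 1.777778, the bound 1/9 is < 1 and informative.)

P[X ≥ 16] ≤ 1/9 ≈ 0.111111.


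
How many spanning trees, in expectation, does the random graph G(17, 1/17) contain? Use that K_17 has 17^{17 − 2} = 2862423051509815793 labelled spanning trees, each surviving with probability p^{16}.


K_17 has 17^{17 − 2} = 2862423051509815793 labelled spanning trees.
For each such spanning tree H, let X_H = 1 if all 16 edges of H are present in G. Then P[X_H = 1] = p^{16} = (1/17)^{16} = 1/48661191875666868481.
By linearity: E[X] = Σ_H E[X_H] = 2862423051509815793 · p^{16} = 2862423051509815793 · 1/48661191875666868481 = 1/17.
Numerically: E[X] ≈ 0.058824.

E[X] = 2862423051509815793 · (1/17)^{16} = 1/17 ≈ 0.058824.


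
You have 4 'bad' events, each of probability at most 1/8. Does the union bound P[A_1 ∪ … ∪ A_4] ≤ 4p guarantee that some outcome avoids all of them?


Union bound: P[∪_{i=1}^{4} A_i] ≤ Σ_i P[A_i] ≤ 4·p = 4·(1/8) = 1/2.
Numerically: 1/2 ≈ 0.50000.
Is 1/2 < 1? YES.
Since P[∪ A_i] ≤ 1/2 < 1, the complement has P[∩ A_i^c] ≥ 1 − 1/2 = 1/2 > 0, so some outcome avoids every A_i.

4·p = 1/2 ≈ 0.50000; existence CERTIFIED by the union bound.


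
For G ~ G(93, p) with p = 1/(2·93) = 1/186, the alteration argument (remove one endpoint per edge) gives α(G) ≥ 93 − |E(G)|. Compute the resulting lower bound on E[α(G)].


E[|E(G)|] = C(93, 2)·p = 4278 · (1/186) = 23.
E[α(G)] ≥ n − E[|E(G)|] = 93 − 23 = 70.
Numerically: ≈ 70.000000.
(This is only a lower bound; the true E[α(G)] may be larger.)

E[α(G)] ≥ 70 ≈ 70.000000.


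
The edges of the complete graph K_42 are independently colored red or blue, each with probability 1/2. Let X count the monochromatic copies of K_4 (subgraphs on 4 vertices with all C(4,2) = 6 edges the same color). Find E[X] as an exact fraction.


Let X = Σ_S X_S over the C(42, 4) = 111930 subsets S of size 4, where X_S = 1 if the K_4 on S is monochromatic.
For a fixed S, the K_4 on S has C(4, 2) = 6 edges. P[all 6 edges red] = (1/2)^6, and likewise for blue, so P[monochromatic] = 2·(1/2)^6 = 2^{1 − 6} = 1/32.
Summing: E[X] = C(42, 4) · 2^{1 − 6} = 111930 · 1/32 = 55965/16.
Numerically: E[X] ≈ 3497.812.

E[X] = C(42,4)·2^(1−C(4,2)) = 55965/16 ≈ 3497.812.


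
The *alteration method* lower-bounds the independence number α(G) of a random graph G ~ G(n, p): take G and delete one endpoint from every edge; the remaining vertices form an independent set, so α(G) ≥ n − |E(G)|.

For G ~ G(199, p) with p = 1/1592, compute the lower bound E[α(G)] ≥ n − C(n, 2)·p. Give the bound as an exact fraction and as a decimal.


E[|E(G)|] = C(199, 2)·p = 19701 · (1/1592) = 99/8.
E[α(G)] ≥ n − E[|E(G)|] = 199 − 99/8 = 1493/8.
Numerically: ≈ 186.625.
(This is only a lower bound; the true E[α(G)] may be larger.)

E[α(G)] ≥ 1493/8 ≈ 186.625.


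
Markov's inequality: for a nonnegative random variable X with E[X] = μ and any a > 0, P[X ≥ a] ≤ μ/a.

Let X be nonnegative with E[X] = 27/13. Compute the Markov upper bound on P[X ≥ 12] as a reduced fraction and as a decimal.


μ = E[X] = 27/13, a = 12.
Markov: P[X ≥ 12] ≤ μ/a = (27/13)/12 = 9/52.
Numerically: ≈ 0.17308.
(Since a = 12 > μ = 2.07692, the bound 9/52 is < 1 and informative.)

P[X ≥ 12] ≤ 9/52 ≈ 0.17308.


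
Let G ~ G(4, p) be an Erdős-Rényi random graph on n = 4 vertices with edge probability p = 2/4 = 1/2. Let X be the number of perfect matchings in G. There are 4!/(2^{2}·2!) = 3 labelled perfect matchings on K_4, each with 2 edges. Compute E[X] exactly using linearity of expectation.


K_4 has 4!/(2^{2}·2!) = 3 labelled perfect matchings.
For each such perfect matching H, let X_H = 1 if all 2 edges of H are present in G. Then P[X_H = 1] = p^{2} = (1/2)^{2} = 1/4.
By linearity of expectation: E[X] = Σ_H E[X_H] = 3 · p^{2} = 3 · 1/4 = 3/4.
Numerically: E[X] ≈ 0.75.

E[X] = 3 · (1/2)^{2} = 3/4 ≈ 0.75.


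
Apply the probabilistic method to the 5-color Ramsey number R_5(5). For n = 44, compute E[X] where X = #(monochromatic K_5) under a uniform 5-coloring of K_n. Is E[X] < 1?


E[X] = C(44, 5) · 5^{1 − 10} = 1086008 · 5^{−9} = 1086008/1953125.
As a reduced fraction: E[X] = 1086008/1953125 ≈ 0.55604.
Is E[X] < 1? YES.
Since E[X] < 1, there exists a 5-coloring of K_{44} with no monochromatic K_5; hence R_5(5) > 44.

E[X] = 1086008/1953125 ≈ 0.55604; E[X] < 1, so R_5(5) > 44.


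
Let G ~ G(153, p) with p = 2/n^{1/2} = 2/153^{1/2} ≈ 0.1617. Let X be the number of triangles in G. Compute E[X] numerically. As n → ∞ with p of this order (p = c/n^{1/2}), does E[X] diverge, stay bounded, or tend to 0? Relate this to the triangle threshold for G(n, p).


Number of potential triangles: C(153, 3) = 585276.
Each occurs with probability p³ ≈ (0.1617)³ ≈ 4.227200e-03.
By linearity: E[X] = C(153, 3)·p³ ≈ 585276 · 4.227200e-03 ≈ 2474.0790.
Since α = 1/2 < 1, p = c/n^{1/2} ≫ 1/n is above the triangle threshold p ~ 1/n. Asymptotically E[X] ~ (c³/6)·n^{3(1−α)} = (2³/6)·n^{1.5} → ∞; triangles are abundant w.h.p.

E[X] ≈ 2474.0790; in regime p = Θ(1/n^{1/2}) E[X] diverges (above the triangle threshold p ~ 1/n).


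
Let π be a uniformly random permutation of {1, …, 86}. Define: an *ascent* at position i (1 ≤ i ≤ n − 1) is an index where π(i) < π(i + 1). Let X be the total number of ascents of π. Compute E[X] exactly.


Write X = Σ X_I over i = 1, …, 85, with X_I the indicator of one ascent.
There are 85 indicators.
For each fixed i, the pair (π(i), π(i+1)) is a uniformly random ordered pair of distinct values from {1, …, 86}; by symmetry P[π(i) < π(i+1)] = 1/2.
By linearity: E[X] = 85 · (1/2) = (86 − 1) · (1/2) = 85/2 ≈ 42.500000.

E[X] = 85/2 = 42.500000.


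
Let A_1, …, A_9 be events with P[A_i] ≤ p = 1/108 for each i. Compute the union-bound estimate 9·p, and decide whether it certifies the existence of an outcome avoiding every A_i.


Union bound: P[∪_{i=1}^{9} A_i] ≤ Σ_i P[A_i] ≤ 9·p = 9·(1/108) = 1/12.
Numerically: 1/12 ≈ 0.083.
Is 1/12 < 1? YES.
Since P[∪ A_i] ≤ 1/12 < 1, the complement has P[∩ A_i^c] ≥ 1 − 1/12 = 11/12 > 0, so some outcome avoids every A_i.

9·p = 1/12 ≈ 0.083; existence CERTIFIED by the union bound.


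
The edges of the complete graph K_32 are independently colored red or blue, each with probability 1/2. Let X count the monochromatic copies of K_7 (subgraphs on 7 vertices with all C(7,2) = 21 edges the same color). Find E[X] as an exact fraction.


Let X = Σ_S X_S over the C(32, 7) = 3365856 subsets S of size 7, where X_S = 1 if the K_7 on S is monochromatic.
For a fixed S, the K_7 on S has C(7, 2) = 21 edges. P[all 21 edges red] = (1/2)^21, and likewise for blue, so P[monochromatic] = 2·(1/2)^21 = 2^{1 − 21} = 1/1048576.
Summing: E[X] = C(32, 7) · 2^{1 − 21} = 3365856 · 1/1048576 = 105183/32768.
Numerically: E[X] ≈ 3.2099.

E[X] = C(32,7)·2^(1−C(7,2)) = 105183/32768 ≈ 3.2099.


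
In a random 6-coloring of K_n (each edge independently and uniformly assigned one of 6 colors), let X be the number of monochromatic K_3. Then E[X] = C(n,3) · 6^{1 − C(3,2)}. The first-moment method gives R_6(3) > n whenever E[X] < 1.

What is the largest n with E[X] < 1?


We need C(n, 3) · 6^{1 − 3} < 1, i.e. C(n, 3) < 6^{3 − 1} = 36.
Check values of n near the boundary:
  n = 6: C(6, 3) = 20; 20 < 36? YES
  n = 7: C(7, 3) = 35; 35 < 36? YES
  n = 8: C(8, 3) = 56; 56 < 36? NO
  n = 9: C(9, 3) = 84; 84 < 36? NO
  n = 10: C(10, 3) = 120; 120 < 36? NO
The largest n with C(n, 3) < 36 is n = 7 (where E[X] = 35/36 ≈ 0.972222). Hence R_6(3) > 7, i.e. R_6(3) ≥ 8.

Largest n = 7; hence R_6(3) > 7.


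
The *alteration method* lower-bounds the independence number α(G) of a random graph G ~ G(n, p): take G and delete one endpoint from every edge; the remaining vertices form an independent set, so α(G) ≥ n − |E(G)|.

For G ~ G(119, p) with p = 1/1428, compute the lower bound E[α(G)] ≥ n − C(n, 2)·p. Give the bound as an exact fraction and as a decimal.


E[|E(G)|] = C(119, 2)·p = 7021 · (1/1428) = 59/12.
E[α(G)] ≥ n − E[|E(G)|] = 119 − 59/12 = 1369/12.
Numerically: ≈ 114.08333.
(This is only a lower bound; the true E[α(G)] may be larger.)

E[α(G)] ≥ 1369/12 ≈ 114.08333.


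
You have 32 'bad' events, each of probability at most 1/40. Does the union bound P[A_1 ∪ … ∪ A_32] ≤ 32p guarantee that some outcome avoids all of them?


Union bound: P[∪_{i=1}^{32} A_i] ≤ Σ_i P[A_i] ≤ 32·p = 32·(1/40) = 4/5.
Numerically: 4/5 ≈ 0.800000.
Is 4/5 < 1? YES.
Since P[∪ A_i] ≤ 4/5 < 1, the complement has P[∩ A_i^c] ≥ 1 − 4/5 = 1/5 > 0, so some outcome avoids every A_i.

32·p = 4/5 ≈ 0.800000; existence CERTIFIED by the union bound.


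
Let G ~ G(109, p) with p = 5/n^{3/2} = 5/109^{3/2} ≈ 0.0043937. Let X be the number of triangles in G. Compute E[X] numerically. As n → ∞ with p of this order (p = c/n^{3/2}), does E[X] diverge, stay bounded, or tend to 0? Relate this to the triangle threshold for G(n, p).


Number of potential triangles: C(109, 3) = 209934.
Each occurs with probability p³ ≈ (0.0043937)³ ≈ 8.48185360e-08.
By linearity: E[X] = C(109, 3)·p³ ≈ 209934 · 8.48185360e-08 ≈ 0.017806.
Since α = 3/2 > 1, p = c/n^{3/2} = o(1/n) is below the triangle threshold p ~ 1/n. Asymptotically E[X] ~ (c³/6)·n^{3(1−α)} = (5³/6)·n^{-1.5} → 0, so by Markov's inequality G has no triangles w.h.p.

E[X] ≈ 0.017806; in regime p = Θ(1/n^{3/2}) E[X] tends to 0 (below the triangle threshold p ~ 1/n).


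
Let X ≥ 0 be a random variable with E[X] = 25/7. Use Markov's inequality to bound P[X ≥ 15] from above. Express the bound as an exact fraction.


μ = E[X] = 25/7, a = 15.
Markov: P[X ≥ 15] ≤ μ/a = (25/7)/15 = 5/21.
Numerically: ≈ 0.23810.
(Since a = 15 > μ = 3.57143, the bound 5/21 is < 1 and informative.)

P[X ≥ 15] ≤ 5/21 ≈ 0.23810.


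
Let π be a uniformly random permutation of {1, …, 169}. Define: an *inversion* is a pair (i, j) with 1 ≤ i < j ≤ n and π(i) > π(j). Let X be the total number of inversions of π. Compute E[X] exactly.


Write X = Σ X_I over the C(169, 2) = 14196 pairs i < j, with X_I the indicator of one inversion.
There are 14196 indicators.
For each fixed pair i < j, the values π(i) and π(j) are two distinct elements of {1, …, 169} in uniformly random order; by symmetry P[π(i) > π(j)] = 1/2.
By linearity: E[X] = 14196 · (1/2) = C(169, 2) · (1/2) = 14196/2 = 7098 ≈ 7098.000000.

E[X] = 7098 = 7098.000000.


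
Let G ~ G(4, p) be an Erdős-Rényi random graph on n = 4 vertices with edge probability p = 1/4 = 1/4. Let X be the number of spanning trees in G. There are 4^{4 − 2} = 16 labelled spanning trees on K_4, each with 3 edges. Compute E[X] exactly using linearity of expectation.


K_4 has 4^{4 − 2} = 16 labelled spanning trees.
For each such spanning tree H, let X_H = 1 if all 3 edges of H are present in G. Then P[X_H = 1] = p^{3} = (1/4)^{3} = 1/64.
By linearity: E[X] = Σ_H E[X_H] = 16 · p^{3} = 16 · 1/64 = 1/4.
Numerically: E[X] ≈ 0.25.

E[X] = 16 · (1/4)^{3} = 1/4 ≈ 0.25.


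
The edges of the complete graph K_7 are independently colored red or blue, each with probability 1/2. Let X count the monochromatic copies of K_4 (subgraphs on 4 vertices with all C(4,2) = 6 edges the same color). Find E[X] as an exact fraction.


Let X = Σ_S X_S over the C(7, 4) = 35 subsets S of size 4, where X_S = 1 if the K_4 on S is monochromatic.
For a fixed S, the K_4 on S has C(4, 2) = 6 edges. P[all 6 edges red] = (1/2)^6, and likewise for blue, so P[monochromatic] = 2·(1/2)^6 = 2^{1 − 6} = 1/32.
By linearity: E[X] = C(7, 4) · 2^{1 − 6} = 35 · 1/32 = 35/32.
Numerically: E[X] ≈ 1.0938.

E[X] = C(7,4)·2^(1−C(4,2)) = 35/32 ≈ 1.0938.


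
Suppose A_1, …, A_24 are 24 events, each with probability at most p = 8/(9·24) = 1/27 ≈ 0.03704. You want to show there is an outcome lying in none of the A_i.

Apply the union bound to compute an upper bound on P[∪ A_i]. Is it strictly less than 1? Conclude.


Union bound: P[∪_{i=1}^{24} A_i] ≤ Σ_i P[A_i] ≤ 24·p = 24·(1/27) = 8/9.
Numerically: 8/9 ≈ 0.88889.
Is 8/9 < 1? YES.
Since P[∪ A_i] ≤ 8/9 < 1, the complement has P[∩ A_i^c] ≥ 1 − 8/9 = 1/9 > 0, so some outcome avoids every A_i.

24·p = 8/9 ≈ 0.88889; existence CERTIFIED by the union bound.


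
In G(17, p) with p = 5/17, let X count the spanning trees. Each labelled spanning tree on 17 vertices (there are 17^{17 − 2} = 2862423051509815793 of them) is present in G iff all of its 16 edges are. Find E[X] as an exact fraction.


K_17 has 17^{17 − 2} = 2862423051509815793 labelled spanning trees.
For each such spanning tree H, let X_H = 1 if all 16 edges of H are present in G. Then P[X_H = 1] = p^{16} = (5/17)^{16} = 152587890625/48661191875666868481.
Summing the indicators: E[X] = Σ_H E[X_H] = 2862423051509815793 · p^{16} = 2862423051509815793 · 152587890625/48661191875666868481 = 152587890625/17.
Numerically: E[X] ≈ 8.9758e+09.

E[X] = 2862423051509815793 · (5/17)^{16} = 152587890625/17 ≈ 8.9758e+09.


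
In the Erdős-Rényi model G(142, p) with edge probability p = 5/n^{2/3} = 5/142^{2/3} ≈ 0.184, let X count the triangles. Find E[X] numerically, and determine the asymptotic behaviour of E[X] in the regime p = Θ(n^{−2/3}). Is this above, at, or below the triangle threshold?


Number of potential triangles: C(142, 3) = 467180.
Each occurs with probability p³ ≈ (0.184)³ ≈ 6.19917e-03.
By linearity: E[X] = C(142, 3)·p³ ≈ 467180 · 6.19917e-03 ≈ 2896.127.
Since α = 2/3 < 1, p = c/n^{2/3} ≫ 1/n is above the triangle threshold p ~ 1/n. Asymptotically E[X] ~ (c³/6)·n^{3(1−α)} = (5³/6)·n^{1} → ∞; triangles are abundant w.h.p.

E[X] ≈ 2896.127; in regime p = Θ(1/n^{2/3}) E[X] diverges (above the triangle threshold p ~ 1/n).


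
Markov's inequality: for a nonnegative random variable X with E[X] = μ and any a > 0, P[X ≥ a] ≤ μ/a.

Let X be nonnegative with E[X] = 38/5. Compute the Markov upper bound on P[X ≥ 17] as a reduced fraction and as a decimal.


μ = E[X] = 38/5, a = 17.
Markov: P[X ≥ 17] ≤ μ/a = (38/5)/17 = 38/85.
Numerically: ≈ 0.447.
(Since a = 17 > μ = 7.600, the bound 38/85 is < 1 and informative.)

P[X ≥ 17] ≤ 38/85 ≈ 0.447.


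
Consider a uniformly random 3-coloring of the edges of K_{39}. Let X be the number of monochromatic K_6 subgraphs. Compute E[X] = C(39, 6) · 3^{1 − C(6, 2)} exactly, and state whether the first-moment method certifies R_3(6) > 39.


E[X] = C(39, 6) · 3^{1 − 15} = 3262623 · 3^{−14} = 3262623/4782969.
As a reduced fraction: E[X] = 1087541/1594323 ≈ 0.68213.
Is E[X] < 1? YES.
Since E[X] < 1, there exists a 3-coloring of K_{39} with no monochromatic K_6; hence R_3(6) > 39.

E[X] = 1087541/1594323 ≈ 0.68213; E[X] < 1, so R_3(6) > 39.


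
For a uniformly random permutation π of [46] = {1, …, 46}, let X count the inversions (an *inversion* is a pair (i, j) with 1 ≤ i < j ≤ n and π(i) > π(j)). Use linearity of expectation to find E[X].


Write X = Σ X_I over the C(46, 2) = 1035 pairs i < j, with X_I the indicator of one inversion.
There are 1035 indicators.
For each fixed pair i < j, the values π(i) and π(j) are two distinct elements of {1, …, 46} in uniformly random order; by symmetry P[π(i) > π(j)] = 1/2.
By linearity: E[X] = 1035 · (1/2) = C(46, 2) · (1/2) = 1035/2 = 1035/2 ≈ 517.500000.

E[X] = 1035/2 = 517.500000.


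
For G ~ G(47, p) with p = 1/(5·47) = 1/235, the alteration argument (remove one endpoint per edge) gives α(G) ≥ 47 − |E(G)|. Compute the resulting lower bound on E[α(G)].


E[|E(G)|] = C(47, 2)·p = 1081 · (1/235) = 23/5.
E[α(G)] ≥ n − E[|E(G)|] = 47 − 23/5 = 212/5.
Numerically: ≈ 42.400000.
(This is only a lower bound; the true E[α(G)] may be larger.)

E[α(G)] ≥ 212/5 ≈ 42.400000.


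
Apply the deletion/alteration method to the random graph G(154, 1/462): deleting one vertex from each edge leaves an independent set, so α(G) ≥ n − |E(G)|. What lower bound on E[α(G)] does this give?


E[|E(G)|] = C(154, 2)·p = 11781 · (1/462) = 51/2.
E[α(G)] ≥ n − E[|E(G)|] = 154 − 51/2 = 257/2.
Numerically: ≈ 128.5000.
(This is only a lower bound; the true E[α(G)] may be larger.)

E[α(G)] ≥ 257/2 ≈ 128.5000.


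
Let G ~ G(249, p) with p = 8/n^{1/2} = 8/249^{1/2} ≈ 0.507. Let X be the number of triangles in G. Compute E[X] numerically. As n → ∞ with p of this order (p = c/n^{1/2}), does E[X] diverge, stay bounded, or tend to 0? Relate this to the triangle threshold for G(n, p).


Number of potential triangles: C(249, 3) = 2542124.
Each occurs with probability p³ ≈ (0.507)³ ≈ 1.30308e-01.
By linearity: E[X] = C(249, 3)·p³ ≈ 2542124 · 1.30308e-01 ≈ 331258.988.
Since α = 1/2 < 1, p = c/n^{1/2} ≫ 1/n is above the triangle threshold p ~ 1/n. Asymptotically E[X] ~ (c³/6)·n^{3(1−α)} = (8³/6)·n^{1.5} → ∞; triangles are abundant w.h.p.

E[X] ≈ 331258.988; in regime p = Θ(1/n^{1/2}) E[X] diverges (above the triangle threshold p ~ 1/n).


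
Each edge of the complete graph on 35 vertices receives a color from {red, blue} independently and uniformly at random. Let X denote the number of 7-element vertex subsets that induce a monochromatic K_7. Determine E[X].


Let X = Σ_S X_S over the C(35, 7) = 6724520 subsets S of size 7, where X_S = 1 if the K_7 on S is monochromatic.
For a fixed S, the K_7 on S has C(7, 2) = 21 edges. P[all 21 edges red] = (1/2)^21, and likewise for blue, so P[monochromatic] = 2·(1/2)^21 = 2^{1 − 21} = 1/1048576.
Summing: E[X] = C(35, 7) · 2^{1 − 21} = 6724520 · 1/1048576 = 840565/131072.
Numerically: E[X] ≈ 6.4130.

E[X] = C(35,7)·2^(1−C(7,2)) = 840565/131072 ≈ 6.4130.


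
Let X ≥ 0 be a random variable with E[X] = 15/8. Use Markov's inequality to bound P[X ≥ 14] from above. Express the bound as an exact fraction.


μ = E[X] = 15/8, a = 14.
Markov: P[X ≥ 14] ≤ μ/a = (15/8)/14 = 15/112.
Numerically: ≈ 0.13393.
(Since a = 14 > μ = 1.87500, the bound 15/112 is < 1 and informative.)

P[X ≥ 14] ≤ 15/112 ≈ 0.13393.


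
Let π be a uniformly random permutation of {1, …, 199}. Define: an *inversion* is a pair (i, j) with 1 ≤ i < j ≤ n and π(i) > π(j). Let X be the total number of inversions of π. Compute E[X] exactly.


Write X = Σ X_I over the C(199, 2) = 19701 pairs i < j, with X_I the indicator of one inversion.
There are 19701 indicators.
For each fixed pair i < j, the values π(i) and π(j) are two distinct elements of {1, …, 199} in uniformly random order; by symmetry P[π(i) > π(j)] = 1/2.
By linearity: E[X] = 19701 · (1/2) = C(199, 2) · (1/2) = 19701/2 = 19701/2 ≈ 9850.50000.

E[X] = 19701/2 = 9850.50000.


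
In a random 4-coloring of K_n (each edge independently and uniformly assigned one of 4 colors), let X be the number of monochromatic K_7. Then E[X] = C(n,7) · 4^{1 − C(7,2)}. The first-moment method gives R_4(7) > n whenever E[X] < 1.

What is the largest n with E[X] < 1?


We need C(n, 7) · 4^{1 − 21} < 1, i.e. C(n, 7) < 4^{21 − 1} = 1099511627776.
Check values of n near the boundary:
  n = 178: C(178, 7) = 996867063280; 996867063280 < 1099511627776? YES
  n = 179: C(179, 7) = 1037437234460; 1037437234460 < 1099511627776? YES
  n = 180: C(180, 7) = 1079414463600; 1079414463600 < 1099511627776? YES
  n = 181: C(181, 7) = 1122839183400; 1122839183400 < 1099511627776? NO
  n = 182: C(182, 7) = 1167752750736; 1167752750736 < 1099511627776? NO
The largest n with C(n, 7) < 1099511627776 is n = 180 (where E[X] = 67463403975/68719476736 ≈ 0.9817). Hence R_4(7) > 180, i.e. R_4(7) ≥ 181.

Largest n = 180; hence R_4(7) > 180.


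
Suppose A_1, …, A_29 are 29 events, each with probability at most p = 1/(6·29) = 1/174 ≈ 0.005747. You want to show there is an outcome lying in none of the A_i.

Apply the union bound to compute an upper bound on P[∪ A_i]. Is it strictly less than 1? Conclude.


Union bound: P[∪_{i=1}^{29} A_i] ≤ Σ_i P[A_i] ≤ 29·p = 29·(1/174) = 1/6.
Numerically: 1/6 ≈ 0.166667.
Is 1/6 < 1? YES.
Since P[∪ A_i] ≤ 1/6 < 1, the complement has P[∩ A_i^c] ≥ 1 − 1/6 = 5/6 > 0, so some outcome avoids every A_i.

29·p = 1/6 ≈ 0.166667; existence CERTIFIED by the union bound.


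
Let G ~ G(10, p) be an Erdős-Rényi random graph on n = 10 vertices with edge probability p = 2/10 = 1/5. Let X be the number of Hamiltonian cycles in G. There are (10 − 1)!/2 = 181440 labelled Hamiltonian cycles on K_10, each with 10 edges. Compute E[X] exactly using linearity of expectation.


K_10 has (10 − 1)!/2 = 181440 labelled Hamiltonian cycles.
For each such Hamiltonian cycle H, let X_H = 1 if all 10 edges of H are present in G. Then P[X_H = 1] = p^{10} = (1/5)^{10} = 1/9765625.
By linearity of expectation: E[X] = Σ_H E[X_H] = 181440 · p^{10} = 181440 · 1/9765625 = 36288/1953125.
Numerically: E[X] ≈ 0.0185795.

E[X] = 181440 · (1/5)^{10} = 36288/1953125 ≈ 0.0185795.


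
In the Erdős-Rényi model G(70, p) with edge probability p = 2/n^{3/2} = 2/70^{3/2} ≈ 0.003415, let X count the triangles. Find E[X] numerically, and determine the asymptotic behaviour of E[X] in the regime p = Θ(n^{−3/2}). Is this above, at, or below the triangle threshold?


Number of potential triangles: C(70, 3) = 54740.
Each occurs with probability p³ ≈ (0.003415)³ ≈ 3.982436e-08.
By linearity: E[X] = C(70, 3)·p³ ≈ 54740 · 3.982436e-08 ≈ 0.0022.
Since α = 3/2 > 1, p = c/n^{3/2} = o(1/n) is below the triangle threshold p ~ 1/n. Asymptotically E[X] ~ (c³/6)·n^{3(1−α)} = (2³/6)·n^{-1.5} → 0, so by Markov's inequality G has no triangles w.h.p.

E[X] ≈ 0.0022; in regime p = Θ(1/n^{3/2}) E[X] tends to 0 (below the triangle threshold p ~ 1/n).


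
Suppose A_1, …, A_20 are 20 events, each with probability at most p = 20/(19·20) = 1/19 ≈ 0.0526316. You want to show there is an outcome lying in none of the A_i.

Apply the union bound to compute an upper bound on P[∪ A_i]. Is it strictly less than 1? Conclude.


Union bound: P[∪_{i=1}^{20} A_i] ≤ Σ_i P[A_i] ≤ 20·p = 20·(1/19) = 20/19.
Numerically: 20/19 ≈ 1.0526316.
Is 20/19 < 1? NO.
Since the bound 20/19 is ≥ 1, the union bound is uninformative here; it does NOT by itself certify existence.

20·p = 20/19 ≈ 1.0526316; existence NOT certified by the union bound.


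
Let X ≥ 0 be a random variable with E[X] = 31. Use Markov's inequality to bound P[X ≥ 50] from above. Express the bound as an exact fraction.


μ = E[X] = 31, a = 50.
Markov: P[X ≥ 50] ≤ μ/a = (31)/50 = 31/50.
Numerically: ≈ 0.620.
(Since a = 50 > μ = 31.000, the bound 31/50 is < 1 and informative.)

P[X ≥ 50] ≤ 31/50 ≈ 0.620.


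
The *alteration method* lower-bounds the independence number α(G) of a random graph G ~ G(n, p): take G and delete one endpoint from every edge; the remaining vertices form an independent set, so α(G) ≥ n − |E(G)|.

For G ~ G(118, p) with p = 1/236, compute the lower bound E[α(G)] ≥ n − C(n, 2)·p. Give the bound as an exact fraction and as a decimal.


E[|E(G)|] = C(118, 2)·p = 6903 · (1/236) = 117/4.
E[α(G)] ≥ n − E[|E(G)|] = 118 − 117/4 = 355/4.
Numerically: ≈ 88.750000.
(This is only a lower bound; the true E[α(G)] may be larger.)

E[α(G)] ≥ 355/4 ≈ 88.750000.


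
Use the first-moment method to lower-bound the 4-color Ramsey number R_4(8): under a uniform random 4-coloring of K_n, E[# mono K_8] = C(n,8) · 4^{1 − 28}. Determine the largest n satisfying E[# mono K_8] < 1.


We need C(n, 8) · 4^{1 − 28} < 1, i.e. C(n, 8) < 4^{28 − 1} = 18014398509481984.
Check values of n near the boundary:
  n = 407: C(407, 8) = 17424959239309050; 17424959239309050 < 18014398509481984? YES
  n = 408: C(408, 8) = 17773458424095231; 17773458424095231 < 18014398509481984? YES
  n = 409: C(409, 8) = 18128041135797879; 18128041135797879 < 18014398509481984? NO
  n = 410: C(410, 8) = 18488798173326195; 18488798173326195 < 18014398509481984? NO
  n = 411: C(411, 8) = 18855821462126715; 18855821462126715 < 18014398509481984? NO
The largest n with C(n, 8) < 18014398509481984 is n = 408 (where E[X] = 17773458424095231/18014398509481984 ≈ 0.986625). Hence R_4(8) > 408, i.e. R_4(8) ≥ 409.

Largest n = 408; hence R_4(8) > 408.


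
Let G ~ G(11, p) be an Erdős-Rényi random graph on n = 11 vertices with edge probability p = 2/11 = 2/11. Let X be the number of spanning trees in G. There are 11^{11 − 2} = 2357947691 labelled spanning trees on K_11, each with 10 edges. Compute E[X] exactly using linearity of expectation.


K_11 has 11^{11 − 2} = 2357947691 labelled spanning trees.
For each such spanning tree H, let X_H = 1 if all 10 edges of H are present in G. Then P[X_H = 1] = p^{10} = (2/11)^{10} = 1024/25937424601.
By linearity of expectation: E[X] = Σ_H E[X_H] = 2357947691 · p^{10} = 2357947691 · 1024/25937424601 = 1024/11.
Numerically: E[X] ≈ 93.1.

E[X] = 2357947691 · (2/11)^{10} = 1024/11 ≈ 93.1.


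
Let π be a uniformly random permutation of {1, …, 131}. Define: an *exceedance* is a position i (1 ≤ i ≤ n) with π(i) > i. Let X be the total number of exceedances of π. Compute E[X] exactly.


Write X = Σ_{i=1}^{131} X_i, where X_i = 1_{π(i) > i}.
For each fixed i, π(i) is uniform over {1, …, 131} (marginal of a uniform permutation), so P[π(i) > i] = (n − i)/n. Summing: Σ_{i=1}^{131} (n − i)/n = (0 + 1 + … + 130)/131 = 131(131 − 1)/(2·131) = (131 − 1)/2.
Hence E[X] = Σ_{i=1}^{131} (131 − i)/131 = 65 ≈ 65.000000.

E[X] = 65 = 65.000000.


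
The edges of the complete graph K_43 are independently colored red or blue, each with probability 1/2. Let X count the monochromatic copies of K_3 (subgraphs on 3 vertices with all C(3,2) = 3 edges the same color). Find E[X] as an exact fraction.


Let X = Σ_S X_S over the C(43, 3) = 12341 subsets S of size 3, where X_S = 1 if the K_3 on S is monochromatic.
For a fixed S, the K_3 on S has C(3, 2) = 3 edges. P[all 3 edges red] = (1/2)^3, and likewise for blue, so P[monochromatic] = 2·(1/2)^3 = 2^{1 − 3} = 1/4.
By linearity: E[X] = C(43, 3) · 2^{1 − 3} = 12341 · 1/4 = 12341/4.
Numerically: E[X] ≈ 3085.250000.

E[X] = C(43,3)·2^(1−C(3,2)) = 12341/4 ≈ 3085.250000.


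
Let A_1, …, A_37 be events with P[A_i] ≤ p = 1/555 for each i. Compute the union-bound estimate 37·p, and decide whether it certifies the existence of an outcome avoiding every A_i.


Union bound: P[∪_{i=1}^{37} A_i] ≤ Σ_i P[A_i] ≤ 37·p = 37·(1/555) = 1/15.
Numerically: 1/15 ≈ 0.066667.
Is 1/15 < 1? YES.
Since P[∪ A_i] ≤ 1/15 < 1, the complement has P[∩ A_i^c] ≥ 1 − 1/15 = 14/15 > 0, so some outcome avoids every A_i.

37·p = 1/15 ≈ 0.066667; existence CERTIFIED by the union bound.


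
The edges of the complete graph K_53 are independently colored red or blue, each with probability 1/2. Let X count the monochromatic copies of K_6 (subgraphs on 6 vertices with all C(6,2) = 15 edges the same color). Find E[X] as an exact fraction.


Let X = Σ_S X_S over the C(53, 6) = 22957480 subsets S of size 6, where X_S = 1 if the K_6 on S is monochromatic.
For a fixed S, the K_6 on S has C(6, 2) = 15 edges. P[all 15 edges red] = (1/2)^15, and likewise for blue, so P[monochromatic] = 2·(1/2)^15 = 2^{1 − 15} = 1/16384.
Summing: E[X] = C(53, 6) · 2^{1 − 15} = 22957480 · 1/16384 = 2869685/2048.
Numerically: E[X] ≈ 1401.213.

E[X] = C(53,6)·2^(1−C(6,2)) = 2869685/2048 ≈ 1401.213.


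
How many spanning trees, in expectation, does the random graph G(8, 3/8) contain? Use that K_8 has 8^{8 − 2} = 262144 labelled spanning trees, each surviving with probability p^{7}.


K_8 has 8^{8 − 2} = 262144 labelled spanning trees.
For each such spanning tree H, let X_H = 1 if all 7 edges of H are present in G. Then P[X_H = 1] = p^{7} = (3/8)^{7} = 2187/2097152.
By linearity: E[X] = Σ_H E[X_H] = 262144 · p^{7} = 262144 · 2187/2097152 = 2187/8.
Numerically: E[X] ≈ 273.4.

E[X] = 262144 · (3/8)^{7} = 2187/8 ≈ 273.4.


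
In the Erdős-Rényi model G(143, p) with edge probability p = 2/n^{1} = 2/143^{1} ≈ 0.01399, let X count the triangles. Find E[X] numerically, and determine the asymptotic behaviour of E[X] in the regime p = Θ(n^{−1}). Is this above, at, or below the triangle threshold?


Number of potential triangles: C(143, 3) = 477191.
Each occurs with probability p³ ≈ (0.01399)³ ≈ 2.735784e-06.
By linearity: E[X] = C(143, 3)·p³ ≈ 477191 · 2.735784e-06 ≈ 1.3055.
Here α = 1, so p = 2/n is exactly at the triangle threshold p ~ 1/n. Asymptotically E[X] → c³/6 = 2³/6 = 4/3 ≈ 1.3333, a bounded constant. In this regime the triangle count is asymptotically Poisson(c³/6).

E[X] ≈ 1.3055; in regime p = Θ(1/n^{1}) E[X] stays bounded (at the triangle threshold p ~ 1/n).


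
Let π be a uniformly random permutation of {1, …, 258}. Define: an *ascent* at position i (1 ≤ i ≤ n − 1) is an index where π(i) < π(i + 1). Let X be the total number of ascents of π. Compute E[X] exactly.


Write X = Σ X_I over i = 1, …, 257, with X_I the indicator of one ascent.
There are 257 indicators.
For each fixed i, the pair (π(i), π(i+1)) is a uniformly random ordered pair of distinct values from {1, …, 258}; by symmetry P[π(i) < π(i+1)] = 1/2.
By linearity: E[X] = 257 · (1/2) = (258 − 1) · (1/2) = 257/2 ≈ 128.50000.

E[X] = 257/2 = 128.50000.


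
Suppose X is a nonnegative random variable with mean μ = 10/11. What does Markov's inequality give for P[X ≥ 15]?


μ = E[X] = 10/11, a = 15.
Markov: P[X ≥ 15] ≤ μ/a = (10/11)/15 = 2/33.
Numerically: ≈ 0.060606.
(Since a = 15 > μ = 0.909091, the bound 2/33 is < 1 and informative.)

P[X ≥ 15] ≤ 2/33 ≈ 0.060606.


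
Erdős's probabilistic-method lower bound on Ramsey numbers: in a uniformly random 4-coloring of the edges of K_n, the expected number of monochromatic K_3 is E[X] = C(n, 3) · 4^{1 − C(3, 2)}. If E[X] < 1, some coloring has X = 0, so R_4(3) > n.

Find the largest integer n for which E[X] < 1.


We need C(n, 3) · 4^{1 − 3} < 1, i.e. C(n, 3) < 4^{3 − 1} = 16.
Check values of n near the boundary:
  n = 4: C(4, 3) = 4; 4 < 16? YES
  n = 5: C(5, 3) = 10; 10 < 16? YES
  n = 6: C(6, 3) = 20; 20 < 16? NO
The largest n with C(n, 3) < 16 is n = 5 (where E[X] = 5/8 ≈ 0.625). Hence R_4(3) > 5, i.e. R_4(3) ≥ 6.

Largest n = 5; hence R_4(3) > 5.


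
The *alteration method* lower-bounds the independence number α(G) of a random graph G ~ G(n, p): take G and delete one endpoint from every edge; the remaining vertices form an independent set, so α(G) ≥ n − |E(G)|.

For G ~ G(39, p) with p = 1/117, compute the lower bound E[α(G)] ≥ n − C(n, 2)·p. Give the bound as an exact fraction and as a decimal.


E[|E(G)|] = C(39, 2)·p = 741 · (1/117) = 19/3.
E[α(G)] ≥ n − E[|E(G)|] = 39 − 19/3 = 98/3.
Numerically: ≈ 32.66667.
(This is only a lower bound; the true E[α(G)] may be larger.)

E[α(G)] ≥ 98/3 ≈ 32.66667.


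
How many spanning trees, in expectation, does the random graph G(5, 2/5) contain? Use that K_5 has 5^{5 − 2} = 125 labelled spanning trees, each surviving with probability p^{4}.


K_5 has 5^{5 − 2} = 125 labelled spanning trees.
For each such spanning tree H, let X_H = 1 if all 4 edges of H are present in G. Then P[X_H = 1] = p^{4} = (2/5)^{4} = 16/625.
By linearity of expectation: E[X] = Σ_H E[X_H] = 125 · p^{4} = 125 · 16/625 = 16/5.
Numerically: E[X] ≈ 3.2.

E[X] = 125 · (2/5)^{4} = 16/5 ≈ 3.2.
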